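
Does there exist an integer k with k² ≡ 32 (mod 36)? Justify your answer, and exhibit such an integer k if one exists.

There is no such integer.

Since 3 ∣ 36, a solution of k² ≡ 32 (mod 36) would also satisfy k² ≡ 32 ≡ 2 (mod 3).
Since (3 − k)² ≡ k² (mod 3), it suffices to square k = 0, 1, …, 1: the residues are 0, 1.
The set of squares mod 3 is therefore {0, 1}, which does not contain 2.
Hence no integer k has k² ≡ 32 (mod 36).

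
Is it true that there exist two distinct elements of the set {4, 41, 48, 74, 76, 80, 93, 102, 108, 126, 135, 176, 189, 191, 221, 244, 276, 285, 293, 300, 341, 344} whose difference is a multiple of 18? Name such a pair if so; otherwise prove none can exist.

The pair (4, 76) works.

Reduce each element mod 18: 4↦4, 41↦5, 48↦12, 74↦2, 76↦4, 80↦8, 93↦3, 102↦12, 108↦0, 126↦0, 135↦9, 176↦14, 189↦9, 191↦11, 221↦5, 244↦10, 276↦6, 285↦15, 293↦5, 300↦12, 341↦17, 344↦2. The residue 4 repeats (at 4 and 76), and 76 − 4 = 72 = 4·18.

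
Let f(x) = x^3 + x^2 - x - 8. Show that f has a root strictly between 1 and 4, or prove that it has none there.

f(1) = -7 and f(4) = 68, which have opposite signs.
As a polynomial, f is continuous on every closed interval.
By the Intermediate Value Theorem f must vanish at some point of (1, 4).

Yes, f has a root in the interval.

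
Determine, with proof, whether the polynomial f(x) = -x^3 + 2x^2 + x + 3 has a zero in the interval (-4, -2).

No.

f(-4) = 95 and f(-2) = 17, both positive, so a sign-change argument is unavailable; we show f keeps this sign on the whole interval.
Shift to the endpoint -2: with x = -2 − u (0 < u < 2), one computes f(-2 − u) = u^3 + 8u^2 + 19u + 17.
All 4 nonzero coefficients of this polynomial in u are positive; hence for u > 0 the value is a sum of positive terms (the constant 17 among them).
Therefore f(x) > 0 throughout (-4, -2), and f has no zero there.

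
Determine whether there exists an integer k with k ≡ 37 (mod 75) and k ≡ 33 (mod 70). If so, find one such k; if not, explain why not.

No, no such integer exists.

Both moduli are multiples of 5 = gcd(75, 70), so any solution would satisfy k ≡ 37 and k ≡ 33 modulo 5 simultaneously.
These are incompatible: 37 − 33 = 4 is not divisible by 5.
Hence the system has no solution.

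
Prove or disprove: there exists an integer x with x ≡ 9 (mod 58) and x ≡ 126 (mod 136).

No such integer exists.

Both moduli are multiples of 2 = gcd(58, 136), so any solution would satisfy x ≡ 9 and x ≡ 126 modulo 2 simultaneously.
But 9 mod 2 = 1 while 126 mod 2 = 0, a contradiction.
Therefore no such x exists.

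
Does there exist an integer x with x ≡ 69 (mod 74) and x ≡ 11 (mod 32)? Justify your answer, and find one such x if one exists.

x = 587

gcd(74, 32) = 2. A simultaneous solution exists iff 69 ≡ 11 (mod 2); here 69 mod 2 = 1 = 11 mod 2, so it does.
Step through x = 69, 69 + 74, 69 + 2·74, …: the values 69, 143, 217, 291, 365, 439, 513, 587 reduce mod 32 to 5, 15, 25, 3, 13, 23, 1, 11. The value 587 hits 11.
Verify: 587 = 7·74 + 69 and 587 = 18·32 + 11. ✓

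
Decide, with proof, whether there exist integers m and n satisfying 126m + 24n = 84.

m = 2, n = -7

Every value of 126m + 24n is a multiple of gcd(126, 24) = 6; since 6 ∣ 84, solutions exist.
Dividing through by 6 reduces the equation to 21m + 4n = 14.
Run the Euclidean algorithm on 21 and 4: 21 = 5·4 + 1, 4 = 4·1 + 0.
Back-substituting, 1 = 21 − 5·4; that is, 21·1 + 4·(-5) = 1.
Multiplying through by 14: m = 1·14 = 14, n = (-5)·14 = -70 is a solution.
The general solution is m = 14 + 4k, n = -70 − 21k; taking k = -3 gives the smaller pair m = 2, n = -7.
Check: 126·2 + 24·(-7) = 252 − 168 = 84. ✓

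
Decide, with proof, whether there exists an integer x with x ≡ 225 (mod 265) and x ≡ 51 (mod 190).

There is no such integer.

Reduce both congruences modulo 5, which divides 265 and 190: they say x ≡ 225 (mod 5) and x ≡ 51 (mod 5).
However 225 ≡ 0 and 51 ≡ 1 (mod 5), and 0 ≠ 1.
Hence the system has no solution.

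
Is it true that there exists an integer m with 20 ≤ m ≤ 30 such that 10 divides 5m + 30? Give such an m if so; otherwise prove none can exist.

m = 20

Try m = 20: 5·20 + 30 = 130 = 13·10, which is divisible by 10.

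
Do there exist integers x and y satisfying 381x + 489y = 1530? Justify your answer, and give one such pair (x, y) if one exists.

x = 13, y = -7

Since gcd(381, 489) = 3 and 1530 = 3·510, Bézout's identity guarantees a solution.
Dividing through by 3 reduces the equation to 127x + 163y = 510.
Euclidean algorithm: 163 = 1·127 + 36, 127 = 3·36 + 19, 36 = 1·19 + 17, 19 = 1·17 + 2, 17 = 8·2 + 1, 2 = 2·1 + 0.
Working back up the chain: 1 = 17 − 8·2 = 17 − 8·(19 − 1·17) = −8·19 + 9·17 = −8·19 + 9·(36 − 1·19) = 9·36 − 17·19 = 9·36 − 17·(127 − 3·36) = −17·127 + 60·36 = −17·127 + 60·(163 − 1·127) = 60·163 − 77·127. So 127·(-77) + 163·60 = 1.
Times 510: 127·(-39270) + 163·30600 = 510, so (-39270, 30600) solves it.
Shifting by a multiple of (163, −127) keeps it a solution: x = -39270 + 241·163 = 13, y = 30600 − 241·127 = -7.
Indeed 381·13 + 489·(-7) = 4953 − 3423 = 1530.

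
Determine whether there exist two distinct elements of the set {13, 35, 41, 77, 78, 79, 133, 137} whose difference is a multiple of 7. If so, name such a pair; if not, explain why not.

Reduce each element mod 7: 13↦6, 35↦0, 41↦6, 77↦0, 78↦1, 79↦2, 133↦0, 137↦4. The residue 6 repeats (at 13 and 41), and 41 − 13 = 28 = 4·7.

The pair (13, 41) works.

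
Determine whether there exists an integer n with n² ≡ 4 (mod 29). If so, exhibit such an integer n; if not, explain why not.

Take n = 2. Then 2² = 4, and since 0 ≤ 4 < 29 this is already reduced: 2² ≡ 4 (mod 29).

n = 2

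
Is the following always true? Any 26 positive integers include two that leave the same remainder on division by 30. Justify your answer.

Take the 26 consecutive integers 149, 150, …, 174: their residues mod 30 are all distinct because 26 ≤ 30.
Hence this collection has no pair with equal remainders mod 30, disproving the claim.

No, the set {149, 150, 151, 152, 153, 154, 155, 156, 157, 158, 159, 160, 161, 162, 163, 164, 165, 166, 167, 168, 169, 170, 171, 172, 173, 174} is a counterexample.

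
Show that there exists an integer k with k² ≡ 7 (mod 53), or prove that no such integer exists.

k = 31

k = 31 works: 31² = 961, and 961 − 7 = 954 = 18·53.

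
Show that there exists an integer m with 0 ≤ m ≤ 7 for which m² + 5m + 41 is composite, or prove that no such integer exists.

At m = 2: 2² + 5·2 + 41 = 55 = 5·11, which is composite.

m = 2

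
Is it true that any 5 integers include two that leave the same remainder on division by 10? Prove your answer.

Consider the 5 integers 38, 39, …, 42. They lie in distinct residue classes modulo 10, since 5 ≤ 10.
Hence this collection has no pair with equal remainders mod 10, disproving the claim.

No, the set {38, 39, 40, 41, 42} is a counterexample.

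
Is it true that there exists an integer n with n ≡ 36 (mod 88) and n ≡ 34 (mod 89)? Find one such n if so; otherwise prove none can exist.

Since 88 and 89 share no common factor, CRT says the pair of congruences has a solution (unique mod 7832).
Write n = 36 + 88t and require 36 + 88t ≡ 34 (mod 89), i.e. 88t ≡ 87 (mod 89).
Note 88·88 = 7744 ≡ 1 (mod 89) (as 7744 − 1 = 87·89), so 88⁻¹ ≡ 88.
Therefore t ≡ 88·87 = 7656 ≡ 2 (mod 89).
Taking t = 2 gives n = 36 + 88·2 = 212.
Check: 212 mod 88 = 36, 212 mod 89 = 34. ✓

n = 212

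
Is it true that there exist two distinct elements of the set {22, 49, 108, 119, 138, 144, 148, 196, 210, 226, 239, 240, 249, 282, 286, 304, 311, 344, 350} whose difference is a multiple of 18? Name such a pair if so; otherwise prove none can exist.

The pair (22, 148) works.

Both 22 and 148 leave remainder 4 on division by 18; their difference 126 = 7·18 is a multiple of 18.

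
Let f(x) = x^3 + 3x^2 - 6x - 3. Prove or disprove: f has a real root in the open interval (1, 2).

f(1) = -5 and f(2) = 5, which have opposite signs.
Since f is a polynomial it is continuous on [1, 2].
By the Intermediate Value Theorem, f takes the value 0 somewhere in the open interval.

Yes, f has a root in the interval.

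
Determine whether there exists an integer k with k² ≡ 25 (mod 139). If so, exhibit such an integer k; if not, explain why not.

Take k = 5. Then 5² = 25, and since 0 ≤ 25 < 139 this is already reduced: 5² ≡ 25 (mod 139).

k = 5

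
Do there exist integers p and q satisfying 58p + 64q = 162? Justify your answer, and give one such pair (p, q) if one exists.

Since gcd(58, 64) = 2 and 162 = 2·81, Bézout's identity guarantees a solution.
Dividing through by 2 reduces the equation to 29p + 32q = 81.
Run the Euclidean algorithm on 32 and 29: 32 = 1·29 + 3, 29 = 9·3 + 2, 3 = 1·2 + 1, 2 = 2·1 + 0.
Working back up the chain: 1 = 3 − 1·2 = 3 − (29 − 9·3) = −29 + 10·3 = −29 + 10·(32 − 1·29) = 10·32 − 11·29. So 29·(-11) + 32·10 = 1.
Times 81: 29·(-891) + 32·810 = 81, so (-891, 810) solves it.
Adding 28·32 to p and subtracting 28·29 from q gives the tidier solution (5, -2).
Indeed 58·5 + 64·(-2) = 290 − 128 = 162.

p = 5, q = -2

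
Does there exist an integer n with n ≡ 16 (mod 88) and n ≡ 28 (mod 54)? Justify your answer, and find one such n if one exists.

n = 1864

The moduli are not coprime: gcd(88, 54) = 2. Compatibility requires 2 ∣ (28 − 16) = 12, which holds, so solutions exist.
Put n = 16 + 88t, so we need 88t ≡ 12 (mod 54), equivalently (divide by 2) 44t ≡ 6 (mod 27).
44 ≡ 17 (mod 27), so this reads 17t ≡ 6 (mod 27). Since 17·8 = 136 = 5·27 + 1, the inverse of 17 mod 27 is 8.
Multiplying by 8: t ≡ 8·6 = 48 ≡ 21 (mod 27).
Then n = 16 + 88·21 = 1864.
Check: 1864 mod 88 = 16, 1864 mod 54 = 28. ✓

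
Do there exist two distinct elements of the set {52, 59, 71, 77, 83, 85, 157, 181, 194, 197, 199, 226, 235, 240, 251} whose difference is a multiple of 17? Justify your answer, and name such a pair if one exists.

There is no such pair.

Residues mod 17: 52↦1, 59↦8, 71↦3, 77↦9, 83↦15, 85↦0, 157↦4, 181↦11, 194↦7, 197↦10, 199↦12, 226↦5, 235↦14, 240↦2, 251↦13.
No residue repeats among the 15 elements, so no pair has difference ≡ 0 (mod 17).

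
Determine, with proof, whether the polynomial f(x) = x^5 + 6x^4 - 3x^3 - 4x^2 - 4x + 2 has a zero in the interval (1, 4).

f(1) = -2 and f(4) = 2290, which have opposite signs.
Since f is a polynomial it is continuous on [1, 4].
By the Intermediate Value Theorem f must vanish at some point of (1, 4).

Such a root exists.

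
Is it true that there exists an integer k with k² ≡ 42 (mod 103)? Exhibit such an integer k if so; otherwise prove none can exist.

No, no such integer exists.

103 is prime, so by Euler's criterion 42 is a square mod 103 iff 42^((103−1)/2) = 42^51 ≡ 1 (mod 103).
Squaring successively (mod 103): 42^2 = 1764 ≡ 13; 42^4 ≡ 13² = 169 ≡ 66; 42^8 ≡ 66² = 4356 ≡ 30; 42^16 ≡ 30² = 900 ≡ 76; 42^32 ≡ 76² = 5776 ≡ 8.
Since 51 = 32 + 16 + 2 + 1, 42^51 ≡ 8 · 76 · 13 · 42; multiplying out mod 103: 8·76 = 608 ≡ 93, then 93·13 = 1209 ≡ 76, then 76·42 = 3192 ≡ 102. Thus 42^51 ≡ 102 ≡ −1 (mod 103).
The value −1 means 42 is a non-residue modulo 103, so k² ≡ 42 (mod 103) is impossible.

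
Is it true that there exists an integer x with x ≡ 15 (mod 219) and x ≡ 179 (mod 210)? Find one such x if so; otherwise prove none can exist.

Both moduli are multiples of 3 = gcd(219, 210), so any solution would satisfy x ≡ 15 and x ≡ 179 modulo 3 simultaneously.
But 15 mod 3 = 0 while 179 mod 3 = 2, a contradiction.
Therefore no such x exists.

No such integer exists.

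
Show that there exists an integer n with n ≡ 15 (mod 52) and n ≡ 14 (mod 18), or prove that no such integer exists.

There is no such integer.

Reduce both congruences modulo 2, which divides 52 and 18: they say n ≡ 15 (mod 2) and n ≡ 14 (mod 2).
However 15 ≡ 1 and 14 ≡ 0 (mod 2), and 1 ≠ 0.
Hence the system has no solution.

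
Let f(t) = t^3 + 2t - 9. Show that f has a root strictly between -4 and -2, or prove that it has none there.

Evaluate at the endpoints: f(-4) = -81, f(-2) = -21 — same sign (negative).
The derivative f'(t) = 3t^2 + 2 is a quadratic with discriminant 0² − 4·3·2 = -24 < 0; it never vanishes, so it is always positive (sign of the leading coefficient).
So f is strictly increasing; between -4 and -2 its values lie between f(-4) = -81 and f(-2) = -21, all negative. Therefore f has no root in (-4, -2).

No.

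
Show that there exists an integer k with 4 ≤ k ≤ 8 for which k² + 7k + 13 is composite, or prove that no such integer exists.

k = 6

At k = 6: 6² + 7·6 + 13 = 91 = 7·13, which is composite.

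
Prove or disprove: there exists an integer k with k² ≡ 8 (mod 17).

k = 5 works: 5² = 25, and 25 − 8 = 17 = 1·17.

k = 5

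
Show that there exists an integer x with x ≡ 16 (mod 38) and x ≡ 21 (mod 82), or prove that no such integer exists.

gcd(38, 82) = 2. If x ≡ 16 (mod 38) and x ≡ 21 (mod 82), then x ≡ 16 (mod 2) and x ≡ 21 (mod 2).
However 16 ≡ 0 and 21 ≡ 1 (mod 2), and 0 ≠ 1.
Therefore no such x exists.

No such integer exists.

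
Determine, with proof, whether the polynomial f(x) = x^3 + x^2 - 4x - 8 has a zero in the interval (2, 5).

Yes, f has a root in the interval.

f(2) = -4 and f(5) = 122, which have opposite signs.
Since f is a polynomial it is continuous on [2, 5].
By the Intermediate Value Theorem f must vanish at some point of (2, 5).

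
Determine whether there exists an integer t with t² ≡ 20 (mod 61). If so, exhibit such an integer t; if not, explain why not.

t = 52 works: 52² = 2704, and 2704 − 20 = 2684 = 44·61.

t = 52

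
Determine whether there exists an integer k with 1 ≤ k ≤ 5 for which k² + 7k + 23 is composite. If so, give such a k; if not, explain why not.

The values for k = 1, 2, …, 5 are 31, 41, 53, 67, 83, and each of these is prime.
So no value in the range makes the expression composite.

There is no such integer k in that range.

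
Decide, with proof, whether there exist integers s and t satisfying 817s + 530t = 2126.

s = 458, t = -702

Since gcd(817, 530) = 1, every integer is an integer combination of 817 and 530.
Run the Euclidean algorithm on 817 and 530: 817 = 1·530 + 287, 530 = 1·287 + 243, 287 = 1·243 + 44, 243 = 5·44 + 23, 44 = 1·23 + 21, 23 = 1·21 + 2, 21 = 10·2 + 1, 2 = 2·1 + 0.
Unwinding: 1 = 21 − 10·2 = 21 − 10·(23 − 1·21) = −10·23 + 11·21 = −10·23 + 11·(44 − 1·23) = 11·44 − 21·23 = 11·44 − 21·(243 − 5·44) = −21·243 + 116·44 = −21·243 + 116·(287 − 1·243) = 116·287 − 137·243 = 116·287 − 137·(530 − 1·287) = −137·530 + 253·287 = −137·530 + 253·(817 − 1·530) = 253·817 − 390·530, i.e. 817·253 + 530·(-390) = 1.
Multiplying through by 2126: s = 253·2126 = 537878, t = (-390)·2126 = -829140 is a solution.
Subtracting 1014·530 from s and adding 1014·817 to t gives the tidier solution (458, -702).
Check: 817·458 + 530·(-702) = 374186 − 372060 = 2126. ✓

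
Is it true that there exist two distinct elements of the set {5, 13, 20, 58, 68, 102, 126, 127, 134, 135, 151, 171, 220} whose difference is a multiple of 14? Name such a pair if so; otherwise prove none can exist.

There is no such pair.

Residues mod 14: 5↦5, 13↦13, 20↦6, 58↦2, 68↦12, 102↦4, 126↦0, 127↦1, 134↦8, 135↦9, 151↦11, 171↦3, 220↦10.
These 13 residues are pairwise different, hence no difference of two elements is divisible by 14.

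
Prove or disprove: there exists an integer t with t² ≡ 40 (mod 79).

t = 35

Take t = 35. Then 35² = 1225 = 15·79 + 40, so 35² ≡ 40 (mod 79).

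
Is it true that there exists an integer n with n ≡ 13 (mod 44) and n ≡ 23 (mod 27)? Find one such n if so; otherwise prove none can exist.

Since 44 and 27 share no common factor, CRT says the pair of congruences has a solution (unique mod 1188).
Write n = 13 + 44t and require 13 + 44t ≡ 23 (mod 27), i.e. 44t ≡ 10 (mod 27).
44 ≡ 17 (mod 27), so this reads 17t ≡ 10 (mod 27). Invert 17 mod 27 by the Euclidean algorithm: 27 = 1·17 + 10, 17 = 1·10 + 7, 10 = 1·7 + 3, 7 = 2·3 + 1, 3 = 3·1 + 0; back-substituting, 1 = 7 − 2·3 = 7 − 2·(10 − 1·7) = −2·10 + 3·7 = −2·10 + 3·(17 − 1·10) = 3·17 − 5·10 = 3·17 − 5·(27 − 1·17) = −5·27 + 8·17. Hence 17·8 ≡ 1, so 17⁻¹ ≡ 8 (mod 27).
Therefore t ≡ 8·10 = 80 ≡ 26 (mod 27).
Taking t = 26 gives n = 13 + 44·26 = 1157.
Check: 1157 mod 44 = 13, 1157 mod 27 = 23. ✓

n = 1157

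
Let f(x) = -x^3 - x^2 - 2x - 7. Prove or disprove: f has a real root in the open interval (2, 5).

f has no root in that interval.

f(2) = -23 and f(5) = -167, both negative.
The derivative f'(x) = -3x^2 - 2x - 2 is a quadratic with discriminant (-2)² − 4·(-3)·(-2) = -20 < 0; it never vanishes, so it is always negative (sign of the leading coefficient).
Hence f is strictly decreasing on ℝ, and in particular on [2, 5]. A strictly monotone function with same-sign endpoint values stays negative on the whole interval, so f has no zero in (2, 5).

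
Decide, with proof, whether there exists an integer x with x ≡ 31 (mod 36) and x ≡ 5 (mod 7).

The moduli 36 and 7 are coprime, so by the Chinese Remainder Theorem a unique solution modulo 252 exists.
Write x = 31 + 36t and require 31 + 36t ≡ 5 (mod 7), i.e. 36t ≡ 2 (mod 7).
36 ≡ 1 (mod 7), so this reads 1t ≡ 2 (mod 7). So t ≡ 2 (mod 7).
With t = 2: x = 31 + 36·2 = 103.
Check: 103 mod 36 = 31, 103 mod 7 = 5. ✓

x = 103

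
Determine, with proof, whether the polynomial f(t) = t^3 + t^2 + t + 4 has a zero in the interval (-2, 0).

f(-2) = -2 and f(0) = 4, which have opposite signs.
f is continuous everywhere (it is a polynomial), in particular on [-2, 0].
By the Intermediate Value Theorem f must vanish at some point of (-2, 0).

Such a root exists.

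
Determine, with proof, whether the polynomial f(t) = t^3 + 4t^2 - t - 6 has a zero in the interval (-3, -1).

Yes, f has a root in the interval.

f(-3) = 6 and f(-1) = -2, which have opposite signs.
Since f is a polynomial it is continuous on [-3, -1].
By the Intermediate Value Theorem f must vanish at some point of (-3, -1).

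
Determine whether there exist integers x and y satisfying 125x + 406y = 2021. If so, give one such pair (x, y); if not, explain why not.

x = 289, y = -84

125 and 406 are coprime, so 125x + 406y ranges over all of ℤ.
Dividing repeatedly: 406 = 3·125 + 31, 125 = 4·31 + 1, 31 = 31·1 + 0.
Back-substituting, 1 = 125 − 4·31 = 125 − 4·(406 − 3·125) = −4·406 + 13·125; that is, 125·13 + 406·(-4) = 1.
Times 2021: 125·26273 + 406·(-8084) = 2021, so (26273, -8084) solves it.
The general solution is x = 26273 + 406k, y = -8084 − 125k; taking k = -64 gives the smaller pair x = 289, y = -84.
Indeed 125·289 + 406·(-84) = 36125 − 34104 = 2021.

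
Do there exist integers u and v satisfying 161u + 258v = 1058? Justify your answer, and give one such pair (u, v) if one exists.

161 and 258 are coprime, so 161u + 258v ranges over all of ℤ.
Run the Euclidean algorithm on 258 and 161: 258 = 1·161 + 97, 161 = 1·97 + 64, 97 = 1·64 + 33, 64 = 1·33 + 31, 33 = 1·31 + 2, 31 = 15·2 + 1, 2 = 2·1 + 0.
Back-substituting, 1 = 31 − 15·2 = 31 − 15·(33 − 1·31) = −15·33 + 16·31 = −15·33 + 16·(64 − 1·33) = 16·64 − 31·33 = 16·64 − 31·(97 − 1·64) = −31·97 + 47·64 = −31·97 + 47·(161 − 1·97) = 47·161 − 78·97 = 47·161 − 78·(258 − 1·161) = −78·258 + 125·161; that is, 161·125 + 258·(-78) = 1.
Times 1058: 161·132250 + 258·(-82524) = 1058, so (132250, -82524) solves it.
Subtracting 512·258 from u and adding 512·161 to v gives the tidier solution (154, -92).
Check: 161·154 + 258·(-92) = 24794 − 23736 = 1058. ✓

u = 154, v = -92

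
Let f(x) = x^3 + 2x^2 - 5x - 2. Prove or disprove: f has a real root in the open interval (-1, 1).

Such a root exists.

f(-1) = 4 and f(1) = -4, which have opposite signs.
As a polynomial, f is continuous on every closed interval.
By the Intermediate Value Theorem, f takes the value 0 somewhere in the open interval.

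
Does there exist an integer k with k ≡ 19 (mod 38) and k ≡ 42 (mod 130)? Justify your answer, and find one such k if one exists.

Reduce both congruences modulo 2, which divides 38 and 130: they say k ≡ 19 (mod 2) and k ≡ 42 (mod 2).
But 19 mod 2 = 1 while 42 mod 2 = 0, a contradiction.
So no integer satisfies both congruences.

There is no such integer.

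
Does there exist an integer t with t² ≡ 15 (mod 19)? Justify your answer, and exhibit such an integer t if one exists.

No such integer exists.

Computing t² mod 19 for t = 0, 1, …, 9 (enough, by the symmetry t ↦ 19 − t) gives 0, 1, 4, 9, 16, 6, 17, 11, 7, 5.
So the quadratic residues mod 19 are {0, 1, 4, 5, 6, 7, 9, 11, 16, 17}, and 15 is not among them.
Hence no integer t has t² ≡ 15 (mod 19).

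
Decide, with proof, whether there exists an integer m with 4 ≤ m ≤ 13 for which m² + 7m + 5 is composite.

At m = 13: 13² + 7·13 + 5 = 265 = 5·53, which is composite.

m = 13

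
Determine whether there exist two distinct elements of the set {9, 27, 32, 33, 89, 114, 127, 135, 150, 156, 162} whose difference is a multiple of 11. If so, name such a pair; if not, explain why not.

No, no such pair exists.

Residues mod 11: 9↦9, 27↦5, 32↦10, 33↦0, 89↦1, 114↦4, 127↦6, 135↦3, 150↦7, 156↦2, 162↦8.
These 11 residues are pairwise different, hence no difference of two elements is divisible by 11.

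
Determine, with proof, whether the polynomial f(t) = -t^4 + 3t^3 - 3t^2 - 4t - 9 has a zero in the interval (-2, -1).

f(-2) = -53 and f(-1) = -12, both negative, so a sign-change argument is unavailable; we show f keeps this sign on the whole interval.
Shift to the endpoint -1: with t = -1 − u (0 < u < 1), one computes f(-1 − u) = -u^4 - 7u^3 - 18u^2 - 15u - 12.
All 5 nonzero coefficients of this polynomial in u are negative; hence for u > 0 the value is a sum of negative terms (the constant -12 among them).
So f is strictly negative on (-2, -1); no root exists in the interval.

f has no root in that interval.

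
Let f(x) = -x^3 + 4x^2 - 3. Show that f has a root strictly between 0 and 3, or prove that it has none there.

Such a root exists.

f(0) = -3 and f(3) = 6, which have opposite signs.
Since f is a polynomial it is continuous on [0, 3].
By the Intermediate Value Theorem f must vanish at some point of (0, 3).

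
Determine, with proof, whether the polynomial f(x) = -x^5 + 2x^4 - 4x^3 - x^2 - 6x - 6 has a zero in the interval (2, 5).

f has no root in that interval.

f(2) = -54 and f(5) = -2436, both negative, so a sign-change argument is unavailable; we show f keeps this sign on the whole interval.
Shift to the endpoint 2: with x = 2 + u (0 < u < 3), one computes f(2 + u) = -u^5 - 8u^4 - 28u^3 - 57u^2 - 74u - 54.
All 6 nonzero coefficients of this polynomial in u are negative; hence for u > 0 the value is a sum of negative terms (the constant -54 among them).
Therefore f(x) < 0 throughout (2, 5), and f has no zero there.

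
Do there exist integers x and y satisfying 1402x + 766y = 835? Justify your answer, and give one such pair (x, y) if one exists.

Both 1402 and 766 are divisible by gcd(1402, 766) = 2, hence so is any combination 1402x + 766y.
But 835 = 2·417 + 1, so 2 ∤ 835.
Hence no integers x, y satisfy the equation.

No such integers exist.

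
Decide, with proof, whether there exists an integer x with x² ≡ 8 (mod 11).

There is no such integer.

Computing x² mod 11 for x = 0, 1, …, 5 (enough, by the symmetry x ↦ 11 − x) gives 0, 1, 4, 9, 5, 3.
So the quadratic residues mod 11 are {0, 1, 3, 4, 5, 9}, and 8 is not among them.
Therefore x² ≡ 8 (mod 11) has no solution.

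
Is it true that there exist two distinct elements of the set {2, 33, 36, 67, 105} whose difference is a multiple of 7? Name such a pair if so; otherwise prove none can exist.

There is no such pair.

Reduce each element modulo 7: 2↦2, 33↦5, 36↦1, 67↦4, 105↦0.
No residue repeats among the 5 elements, so no pair has difference ≡ 0 (mod 7).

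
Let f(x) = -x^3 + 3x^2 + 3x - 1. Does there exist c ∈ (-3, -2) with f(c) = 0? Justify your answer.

f(-3) = 44 and f(-2) = 13, both positive, so a sign-change argument is unavailable; we show f keeps this sign on the whole interval.
Substitute x = -2 − u, where 0 < u < 1 on the interval. Expanding, f(-2 − u) = u^3 + 9u^2 + 21u + 13.
All 4 nonzero coefficients of this polynomial in u are positive; hence for u > 0 the value is a sum of positive terms (the constant 13 among them).
Therefore f(x) > 0 throughout (-3, -2), and f has no zero there.

No.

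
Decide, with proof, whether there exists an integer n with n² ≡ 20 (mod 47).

Apply Euler's criterion with the prime 47: 20 is a quadratic residue iff 20^23 ≡ 1 (mod 47), and a non-residue iff it is ≡ −1.
Squaring successively (mod 47): 20^2 = 400 ≡ 24; 20^4 ≡ 24² = 576 ≡ 12; 20^8 ≡ 12² = 144 ≡ 3; 20^16 ≡ 3² = 9 ≡ 9.
Since 23 = 16 + 4 + 2 + 1, 20^23 ≡ 9 · 12 · 24 · 20; multiplying out mod 47: 9·12 = 108 ≡ 14, then 14·24 = 336 ≡ 7, then 7·20 = 140 ≡ 46. Thus 20^23 ≡ 46 ≡ −1 (mod 47).
By Euler's criterion 20 is a quadratic non-residue mod 47: no n satisfies n² ≡ 20 (mod 47).

No such integer exists.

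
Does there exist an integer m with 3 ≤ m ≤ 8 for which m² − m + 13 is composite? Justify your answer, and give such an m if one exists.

At m = 7: 7² − 7 + 13 = 55 = 5·11, which is composite.

m = 7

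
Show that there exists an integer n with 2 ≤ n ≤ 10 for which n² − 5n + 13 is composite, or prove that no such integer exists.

n = 4

At n = 4: 4² − 5·4 + 13 = 9 = 3·3, which is composite.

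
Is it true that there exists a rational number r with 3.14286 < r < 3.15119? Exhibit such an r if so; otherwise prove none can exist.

r = 63/20

Look for a denominator N such that an integer falls strictly between N·3.14286 and N·3.15119. N = 20 works: 20·3.14286 = 62.85720 < 63 < 63.02380 = 20·3.15119.
So r = 63/20 works: it is a ratio of integers, and dividing 20·3.14286 < 63 < 20·3.15119 through by 20 gives 3.14286 < 63/20 < 3.15119.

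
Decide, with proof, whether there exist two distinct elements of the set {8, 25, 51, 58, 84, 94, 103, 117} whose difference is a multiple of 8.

Two integers differ by a multiple of 8 exactly when they have the same residue mod 8. The residues are 8↦0, 25↦1, 51↦3, 58↦2, 84↦4, 94↦6, 103↦7, 117↦5.
These 8 residues are pairwise different, hence no difference of two elements is divisible by 8.

No such pair exists.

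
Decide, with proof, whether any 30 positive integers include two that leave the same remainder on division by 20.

Partition the integers by their residue mod 20; there are 20 classes.
With 30 integers and only 20 classes, the pigeonhole principle forces two of them, say a and b, into the same class.
That is, a and b leave the same remainder on division by 20, as claimed.

True.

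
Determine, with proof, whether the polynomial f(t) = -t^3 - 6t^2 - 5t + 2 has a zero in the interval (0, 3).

Yes, f has a root in the interval.

f(0) = 2 and f(3) = -94, which have opposite signs.
As a polynomial, f is continuous on every closed interval.
By the Intermediate Value Theorem, f takes the value 0 somewhere in the open interval.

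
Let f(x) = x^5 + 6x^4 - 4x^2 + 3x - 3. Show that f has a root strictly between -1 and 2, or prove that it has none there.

Such a root exists.

f(-1) = -5 and f(2) = 115, which have opposite signs.
Since f is a polynomial it is continuous on [-1, 2].
By the Intermediate Value Theorem, f takes the value 0 somewhere in the open interval.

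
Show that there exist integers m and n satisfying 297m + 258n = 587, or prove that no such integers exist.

Both 297 and 258 are divisible by gcd(297, 258) = 3, hence so is any combination 297m + 258n.
But 587 = 3·195 + 2, so 3 ∤ 587.
Hence no integers m, n satisfy the equation.

No, no such integers exist.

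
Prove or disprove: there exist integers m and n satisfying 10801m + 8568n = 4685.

Both 10801 and 8568 are divisible by gcd(10801, 8568) = 7, hence so is any combination 10801m + 8568n.
But 4685 is not a multiple of 7 (it leaves remainder 2).
Therefore 10801m + 8568n = 4685 has no solution in integers.

No, no such integers exist.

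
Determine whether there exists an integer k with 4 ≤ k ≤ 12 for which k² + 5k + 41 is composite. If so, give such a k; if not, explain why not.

At k = 7: 7² + 5·7 + 41 = 125 = 5·25, which is composite.

k = 7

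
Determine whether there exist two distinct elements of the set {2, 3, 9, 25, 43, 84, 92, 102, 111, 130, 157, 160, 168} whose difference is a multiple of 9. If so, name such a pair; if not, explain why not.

Yes: 2 and 92.

Both 2 and 92 leave remainder 2 on division by 9; their difference 90 = 10·9 is a multiple of 9.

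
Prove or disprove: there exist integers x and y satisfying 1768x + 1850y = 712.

Every value of 1768x + 1850y is a multiple of gcd(1768, 1850) = 2; since 2 ∣ 712, solutions exist.
Dividing through by 2 reduces the equation to 884x + 925y = 356.
Euclidean algorithm: 925 = 1·884 + 41, 884 = 21·41 + 23, 41 = 1·23 + 18, 23 = 1·18 + 5, 18 = 3·5 + 3, 5 = 1·3 + 2, 3 = 1·2 + 1, 2 = 2·1 + 0.
Unwinding: 1 = 3 − 1·2 = 3 − (5 − 1·3) = −5 + 2·3 = −5 + 2·(18 − 3·5) = 2·18 − 7·5 = 2·18 − 7·(23 − 1·18) = −7·23 + 9·18 = −7·23 + 9·(41 − 1·23) = 9·41 − 16·23 = 9·41 − 16·(884 − 21·41) = −16·884 + 345·41 = −16·884 + 345·(925 − 1·884) = 345·925 − 361·884, i.e. 884·(-361) + 925·345 = 1.
Times 356: 884·(-128516) + 925·122820 = 356, so (-128516, 122820) solves it.
Adding 139·925 to x and subtracting 139·884 from y gives the tidier solution (59, -56).
Indeed 1768·59 + 1850·(-56) = 104312 − 103600 = 712.

x = 59, y = -56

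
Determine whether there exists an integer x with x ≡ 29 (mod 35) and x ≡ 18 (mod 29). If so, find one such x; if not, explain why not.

x = 134

gcd(35, 29) = 1, so the Chinese Remainder Theorem guarantees exactly one residue class mod 1015 satisfying both.
Write x = 29 + 35t and require 29 + 35t ≡ 18 (mod 29), i.e. 35t ≡ 18 (mod 29).
35 ≡ 6 (mod 29), so this reads 6t ≡ 18 (mod 29). Invert 6 mod 29 by the Euclidean algorithm: 29 = 4·6 + 5, 6 = 1·5 + 1, 5 = 5·1 + 0; back-substituting, 1 = 6 − 1·5 = 6 − (29 − 4·6) = −29 + 5·6. Hence 6·5 ≡ 1, so 6⁻¹ ≡ 5 (mod 29).
Multiplying by 5: t ≡ 5·18 = 90 ≡ 3 (mod 29).
Taking t = 3 gives x = 29 + 35·3 = 134.
Check: 134 mod 35 = 29, 134 mod 29 = 18. ✓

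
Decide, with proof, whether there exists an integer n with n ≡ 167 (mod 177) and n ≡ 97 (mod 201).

There is no such integer.

Both moduli are multiples of 3 = gcd(177, 201), so any solution would satisfy n ≡ 167 and n ≡ 97 modulo 3 simultaneously.
These are incompatible: 167 − 97 = 70 is not divisible by 3.
So no integer satisfies both congruences.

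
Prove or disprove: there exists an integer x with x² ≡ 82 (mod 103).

x = 59

Take x = 59. Then 59² = 3481 = 33·103 + 82, so 59² ≡ 82 (mod 103).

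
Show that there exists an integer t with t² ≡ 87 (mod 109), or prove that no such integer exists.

t = 95

Take t = 95. Then 95² = 9025 = 82·109 + 87, so 95² ≡ 87 (mod 109).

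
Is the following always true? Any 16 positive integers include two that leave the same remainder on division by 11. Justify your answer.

True.

There are exactly 11 possible remainders on division by 11.
With 16 integers and only 11 classes, the pigeonhole principle forces two of them, say a and b, into the same class.
So a and b have equal remainders mod 11, which is exactly what was to be shown.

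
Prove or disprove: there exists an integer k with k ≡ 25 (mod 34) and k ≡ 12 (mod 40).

Both moduli are multiples of 2 = gcd(34, 40), so any solution would satisfy k ≡ 25 and k ≡ 12 modulo 2 simultaneously.
But 25 mod 2 = 1 while 12 mod 2 = 0, a contradiction.
So no integer satisfies both congruences.

No such integer exists.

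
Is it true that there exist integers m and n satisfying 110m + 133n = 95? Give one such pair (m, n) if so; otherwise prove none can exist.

m = 19, n = -15

Since gcd(110, 133) = 1, every integer is an integer combination of 110 and 133.
Dividing repeatedly: 133 = 1·110 + 23, 110 = 4·23 + 18, 23 = 1·18 + 5, 18 = 3·5 + 3, 5 = 1·3 + 2, 3 = 1·2 + 1, 2 = 2·1 + 0.
Back-substituting, 1 = 3 − 1·2 = 3 − (5 − 1·3) = −5 + 2·3 = −5 + 2·(18 − 3·5) = 2·18 − 7·5 = 2·18 − 7·(23 − 1·18) = −7·23 + 9·18 = −7·23 + 9·(110 − 4·23) = 9·110 − 43·23 = 9·110 − 43·(133 − 1·110) = −43·133 + 52·110; that is, 110·52 + 133·(-43) = 1.
Times 95: 110·4940 + 133·(-4085) = 95, so (4940, -4085) solves it.
Shifting by a multiple of (133, −110) keeps it a solution: m = 4940 − 37·133 = 19, n = -4085 + 37·110 = -15.
Check: 110·19 + 133·(-15) = 2090 − 1995 = 95. ✓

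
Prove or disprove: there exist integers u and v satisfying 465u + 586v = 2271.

u = 451, v = -354

465 and 586 are coprime, so 465u + 586v ranges over all of ℤ.
Dividing repeatedly: 586 = 1·465 + 121, 465 = 3·121 + 102, 121 = 1·102 + 19, 102 = 5·19 + 7, 19 = 2·7 + 5, 7 = 1·5 + 2, 5 = 2·2 + 1, 2 = 2·1 + 0.
Working back up the chain: 1 = 5 − 2·2 = 5 − 2·(7 − 1·5) = −2·7 + 3·5 = −2·7 + 3·(19 − 2·7) = 3·19 − 8·7 = 3·19 − 8·(102 − 5·19) = −8·102 + 43·19 = −8·102 + 43·(121 − 1·102) = 43·121 − 51·102 = 43·121 − 51·(465 − 3·121) = −51·465 + 196·121 = −51·465 + 196·(586 − 1·465) = 196·586 − 247·465. So 465·(-247) + 586·196 = 1.
Times 2271: 465·(-560937) + 586·445116 = 2271, so (-560937, 445116) solves it.
Shifting by a multiple of (586, −465) keeps it a solution: u = -560937 + 958·586 = 451, v = 445116 − 958·465 = -354.
Indeed 465·451 + 586·(-354) = 209715 − 207444 = 2271.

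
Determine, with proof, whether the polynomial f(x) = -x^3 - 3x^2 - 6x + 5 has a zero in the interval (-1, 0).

Evaluate at the endpoints: f(-1) = 9, f(0) = 5 — same sign (positive).
The derivative f'(x) = -3x^2 - 6x - 6 is a quadratic with discriminant (-6)² − 4·(-3)·(-6) = -36 < 0; it never vanishes, so it is always negative (sign of the leading coefficient).
So f is strictly decreasing; between -1 and 0 its values lie between f(-1) = 9 and f(0) = 5, all positive. Therefore f has no root in (-1, 0).

No.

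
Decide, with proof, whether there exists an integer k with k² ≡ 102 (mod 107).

k = 40

Take k = 40. Then 40² = 1600 = 14·107 + 102, so 40² ≡ 102 (mod 107).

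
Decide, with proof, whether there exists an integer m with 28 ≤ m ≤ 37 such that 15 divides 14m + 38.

No such integer m in that range exists.

For m = 28, 29, …, 37 the values of 14m + 38 modulo 15 are 10, 9, 8, 7, 6, 5, 4, 3, 2, 1 respectively.
The residue 0 does not occur, so no m in [28, 37] makes 14m + 38 a multiple of 15.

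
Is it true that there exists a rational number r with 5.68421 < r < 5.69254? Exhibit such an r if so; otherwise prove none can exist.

r = 74/13

Multiplying by 13: 13·5.68421 = 73.89473 and 13·5.69254 = 74.00302, so the integer 74 lies strictly between them.
Hence 74/13 is a rational number with 5.68421 < 74/13 < 5.69254.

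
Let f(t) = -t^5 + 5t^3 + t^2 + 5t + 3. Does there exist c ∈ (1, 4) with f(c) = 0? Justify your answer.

Such a root exists.

f(1) = 13 and f(4) = -665, which have opposite signs.
Since f is a polynomial it is continuous on [1, 4].
By the Intermediate Value Theorem f must vanish at some point of (1, 4).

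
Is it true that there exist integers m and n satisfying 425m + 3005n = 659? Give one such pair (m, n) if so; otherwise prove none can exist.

Both 425 and 3005 are divisible by gcd(425, 3005) = 5, hence so is any combination 425m + 3005n.
But 659 = 5·131 + 4, so 5 ∤ 659.
So the equation is unsolvable over ℤ.

There are no such integers.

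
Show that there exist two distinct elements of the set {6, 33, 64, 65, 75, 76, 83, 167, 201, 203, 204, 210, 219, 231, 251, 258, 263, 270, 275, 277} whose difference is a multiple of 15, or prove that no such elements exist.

6 mod 15 = 6 and 201 mod 15 = 6, so 201 − 6 = 195 = 13·15.

6 and 201 are such a pair.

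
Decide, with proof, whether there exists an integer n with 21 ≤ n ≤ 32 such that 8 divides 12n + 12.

n = 21

n = 21 works, since 12·21 + 12 = 264 = 33·8.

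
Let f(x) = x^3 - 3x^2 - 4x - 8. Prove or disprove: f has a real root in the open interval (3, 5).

Such a root exists.

f(3) = -20 and f(5) = 22, which have opposite signs.
As a polynomial, f is continuous on every closed interval.
By the Intermediate Value Theorem, f takes the value 0 somewhere in the open interval.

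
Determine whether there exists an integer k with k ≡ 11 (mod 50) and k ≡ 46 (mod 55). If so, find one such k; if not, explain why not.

k = 211

Here gcd(50, 55) = 5, and both 11 and 46 leave remainder 1 mod 5, so the system is consistent.
List candidates k ≡ 11 (mod 50): 11, 61, 111, 161, 211. Modulo 55 these are 11, 6, 1, 51, 46; 211 gives 46 as required.
Indeed 211 ≡ 11 (mod 50) and 211 ≡ 46 (mod 55).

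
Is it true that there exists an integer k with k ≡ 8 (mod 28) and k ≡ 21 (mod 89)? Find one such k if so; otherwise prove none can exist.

k = 288

Since 28 and 89 share no common factor, CRT says the pair of congruences has a solution (unique mod 2492).
Any solution of the first congruence is k = 8 + 28t; substituting into the second, 28t ≡ 21 − 8 ≡ 13 (mod 89).
Invert 28 mod 89 by the Euclidean algorithm: 89 = 3·28 + 5, 28 = 5·5 + 3, 5 = 1·3 + 2, 3 = 1·2 + 1, 2 = 2·1 + 0; back-substituting, 1 = 3 − 1·2 = 3 − (5 − 1·3) = −5 + 2·3 = −5 + 2·(28 − 5·5) = 2·28 − 11·5 = 2·28 − 11·(89 − 3·28) = −11·89 + 35·28. Hence 28·35 ≡ 1, so 28⁻¹ ≡ 35 (mod 89).
Therefore t ≡ 35·13 = 455 ≡ 10 (mod 89).
With t = 10: k = 8 + 28·10 = 288.
Verify: 288 = 10·28 + 8 and 288 = 3·89 + 21. ✓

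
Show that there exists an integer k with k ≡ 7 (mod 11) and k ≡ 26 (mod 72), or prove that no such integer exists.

k = 458

The moduli 11 and 72 are coprime, so by the Chinese Remainder Theorem a unique solution modulo 792 exists.
Write k = 7 + 11t and require 7 + 11t ≡ 26 (mod 72), i.e. 11t ≡ 19 (mod 72).
Note 11·59 = 649 ≡ 1 (mod 72) (as 649 − 1 = 9·72), so 11⁻¹ ≡ 59.
Multiplying by 59: t ≡ 59·19 = 1121 ≡ 41 (mod 72).
Taking t = 41 gives k = 7 + 11·41 = 458.
Indeed 458 ≡ 7 (mod 11) and 458 ≡ 26 (mod 72).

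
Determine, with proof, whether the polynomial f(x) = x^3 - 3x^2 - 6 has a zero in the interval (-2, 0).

f(-2) = -26 and f(0) = -6, both negative, so a sign-change argument is unavailable; we show f keeps this sign on the whole interval.
Substitute x = −u, where 0 < u < 2 on the interval. Expanding, f(−u) = -u^3 - 3u^2 - 6.
The nonzero coefficients here are all negative, so for u > 0 every term is negative (or zero), and the constant term -6 is strictly negative.
Therefore f(x) < 0 throughout (-2, 0), and f has no zero there.

No such root exists.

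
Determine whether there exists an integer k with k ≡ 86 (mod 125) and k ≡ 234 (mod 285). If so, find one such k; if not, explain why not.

Reduce both congruences modulo 5, which divides 125 and 285: they say k ≡ 86 (mod 5) and k ≡ 234 (mod 5).
These are incompatible: 86 − 234 = -148 is not divisible by 5.
So no integer satisfies both congruences.

There is no such integer.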